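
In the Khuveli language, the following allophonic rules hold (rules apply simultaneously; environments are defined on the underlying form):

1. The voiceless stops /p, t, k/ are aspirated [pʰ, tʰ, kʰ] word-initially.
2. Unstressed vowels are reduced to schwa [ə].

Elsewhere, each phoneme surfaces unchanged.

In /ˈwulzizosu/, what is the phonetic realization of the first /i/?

/i/ (between /z/ and /z/): in an unstressed syllable, so rule 2 applies → [ə].

[ə]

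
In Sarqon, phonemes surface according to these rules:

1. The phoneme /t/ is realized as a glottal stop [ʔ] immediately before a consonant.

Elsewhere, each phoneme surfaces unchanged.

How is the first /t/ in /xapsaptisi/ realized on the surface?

/t/ — between /p/ and /i/; rule 1 does not apply here → [t].

[t]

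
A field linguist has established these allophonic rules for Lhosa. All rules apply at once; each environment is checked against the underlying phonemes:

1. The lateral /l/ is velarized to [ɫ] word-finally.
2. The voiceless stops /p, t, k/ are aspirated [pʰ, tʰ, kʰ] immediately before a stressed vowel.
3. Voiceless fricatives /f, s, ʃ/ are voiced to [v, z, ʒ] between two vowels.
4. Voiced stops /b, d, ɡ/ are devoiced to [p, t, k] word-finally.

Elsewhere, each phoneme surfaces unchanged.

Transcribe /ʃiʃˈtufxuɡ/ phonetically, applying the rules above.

[ʃiʃˈtʰufxuk]

/ʃ/ (word-initial) is in the target of rule 3 but the environment (between two vowels) is not met → [ʃ].
/ʃ/ (between /i/ and /t/) is in the target of rule 3 but the environment (between two vowels) is not met → [ʃ].
/t/ meets the environment for rule 2 (immediately before a stressed vowel) → [tʰ].
/f/ — between /u/ and /x/; rule 3 does not apply here → [f].
/ɡ/ (word-final) occurs word-finally → [k] by rule 4.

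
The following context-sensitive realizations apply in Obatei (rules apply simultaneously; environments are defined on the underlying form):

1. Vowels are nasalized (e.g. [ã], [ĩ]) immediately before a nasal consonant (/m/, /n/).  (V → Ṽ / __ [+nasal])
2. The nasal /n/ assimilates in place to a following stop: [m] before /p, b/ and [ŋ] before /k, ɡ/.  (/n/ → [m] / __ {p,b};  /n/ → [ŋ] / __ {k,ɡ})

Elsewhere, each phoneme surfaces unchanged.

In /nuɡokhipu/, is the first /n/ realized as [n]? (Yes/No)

/n/ (word-initial) fails the environment for rule 2, so it stays [n].
The actual realization is [n], which matches [n].

Yes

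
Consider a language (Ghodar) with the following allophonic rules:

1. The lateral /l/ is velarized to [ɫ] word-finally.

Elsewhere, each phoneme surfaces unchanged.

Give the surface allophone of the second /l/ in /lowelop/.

/l/ (between /e/ and /o/) fails the environment for rule 1, so it stays [l].

[l]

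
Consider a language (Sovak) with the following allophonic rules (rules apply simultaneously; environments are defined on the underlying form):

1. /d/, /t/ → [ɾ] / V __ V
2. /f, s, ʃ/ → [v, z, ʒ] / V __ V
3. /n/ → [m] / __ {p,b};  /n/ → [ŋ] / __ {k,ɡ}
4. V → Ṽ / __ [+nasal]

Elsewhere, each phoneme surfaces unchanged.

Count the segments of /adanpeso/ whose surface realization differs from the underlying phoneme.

Segments that undergo a rule: /d/ → [ɾ] (rule 1); /a/ → [ã] (rule 4); /n/ → [m] (rule 3); /s/ → [z] (rule 2).
All other segments surface unchanged.

4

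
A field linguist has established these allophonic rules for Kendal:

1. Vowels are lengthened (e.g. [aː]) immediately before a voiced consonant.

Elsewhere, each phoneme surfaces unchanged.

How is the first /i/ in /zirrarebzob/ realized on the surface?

/i/ (between /z/ and /r/): before a voiced consonant, so rule 1 applies → [iː].

[iː]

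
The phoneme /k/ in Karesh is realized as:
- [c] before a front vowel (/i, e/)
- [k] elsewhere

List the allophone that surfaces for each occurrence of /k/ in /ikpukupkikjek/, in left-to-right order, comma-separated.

Occurrence 1 (position 2): no conditioning environment matches → elsewhere allophone [k].
Occurrence 2 (position 5): no conditioning environment matches → elsewhere allophone [k].
Occurrence 3 (position 8): before a front vowel (/i, e/) → [c].
Occurrence 4 (position 10): no conditioning environment matches → elsewhere allophone [k].
Occurrence 5 (position 13): no conditioning environment matches → elsewhere allophone [k].

[k], [k], [c], [k], [k]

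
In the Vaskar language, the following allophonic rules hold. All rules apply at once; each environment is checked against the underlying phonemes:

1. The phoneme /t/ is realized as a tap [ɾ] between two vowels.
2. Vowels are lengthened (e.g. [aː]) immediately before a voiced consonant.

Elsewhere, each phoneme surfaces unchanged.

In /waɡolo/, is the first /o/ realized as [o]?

No

/o/ meets the environment for rule 2 (before a voiced consonant) → [oː].
The actual realization is [oː], not [o].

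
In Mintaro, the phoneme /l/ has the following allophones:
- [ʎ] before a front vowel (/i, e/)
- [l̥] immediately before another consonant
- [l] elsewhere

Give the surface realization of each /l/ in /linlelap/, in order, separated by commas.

[ʎ], [ʎ], [l]

Occurrence 1 (position 1): before a front vowel (/i, e/) → [ʎ].
Occurrence 2 (position 4): before a front vowel (/i, e/) → [ʎ].
Occurrence 3 (position 6): no conditioning environment matches → elsewhere allophone [l].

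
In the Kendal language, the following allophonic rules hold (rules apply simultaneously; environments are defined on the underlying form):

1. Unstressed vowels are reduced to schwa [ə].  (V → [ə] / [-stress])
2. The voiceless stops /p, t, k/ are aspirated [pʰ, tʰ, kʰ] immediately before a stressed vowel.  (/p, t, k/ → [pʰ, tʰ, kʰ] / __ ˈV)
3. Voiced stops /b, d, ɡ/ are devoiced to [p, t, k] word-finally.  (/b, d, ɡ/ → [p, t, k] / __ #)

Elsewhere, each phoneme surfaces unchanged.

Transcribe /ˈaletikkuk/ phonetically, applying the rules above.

[ˈalətəkkək]

/a/ (word-initial) fails the environment for rule 1, so it stays [a].
/e/ (between /l/ and /t/) occurs in an unstressed syllable → [ə] by rule 1.
/t/ (between /e/ and /i/) fails the environment for rule 2, so it stays [t].
/i/ (between /t/ and /k/) occurs in an unstressed syllable → [ə] by rule 1.
/k/ — between /i/ and /k/; rule 2 does not apply here → [k].
/k/ (between /k/ and /u/) is in the target of rule 2 but the environment (immediately before a stressed vowel) is not met → [k].
/u/ (between /k/ and /k/): in an unstressed syllable, so rule 1 applies → [ə].
/k/ (word-final) is in the target of rule 2 but the environment (immediately before a stressed vowel) is not met → [k].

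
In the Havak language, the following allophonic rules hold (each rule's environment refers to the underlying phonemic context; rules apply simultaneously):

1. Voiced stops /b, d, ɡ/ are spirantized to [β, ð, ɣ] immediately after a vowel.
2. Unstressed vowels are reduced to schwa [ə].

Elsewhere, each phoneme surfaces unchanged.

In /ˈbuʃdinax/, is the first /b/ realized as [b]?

/b/ (word-initial) is in the target of rule 1 but the environment (immediately after a vowel) is not met → [b].
The actual realization is [b], which matches [b].

Yes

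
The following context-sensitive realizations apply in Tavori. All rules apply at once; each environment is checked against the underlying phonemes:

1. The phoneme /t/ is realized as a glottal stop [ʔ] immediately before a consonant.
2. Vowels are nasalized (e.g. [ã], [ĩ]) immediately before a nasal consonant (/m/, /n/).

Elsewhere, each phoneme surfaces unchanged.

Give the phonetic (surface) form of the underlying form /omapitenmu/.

[õmapitẽnmu]

/o/ meets the environment for rule 2 (before a nasal consonant) → [õ].
/m/ (between /o/ and /a/): no rule targets it → [m].
/a/ (between /m/ and /p/) is in the target of rule 2 but the environment (before a nasal consonant) is not met → [a].
/p/ — not in any rule's target class → [p].
/i/ (between /p/ and /t/) is in the target of rule 2 but the environment (before a nasal consonant) is not met → [i].
/t/ (between /i/ and /e/): rule 1 targets it, but not immediately before a consonant → unchanged [t].
/e/ meets the environment for rule 2 (before a nasal consonant) → [ẽ].
/n/ — not in any rule's target class → [n].
/m/ — not in any rule's target class → [m].
/u/ (word-final) fails the environment for rule 2, so it stays [u].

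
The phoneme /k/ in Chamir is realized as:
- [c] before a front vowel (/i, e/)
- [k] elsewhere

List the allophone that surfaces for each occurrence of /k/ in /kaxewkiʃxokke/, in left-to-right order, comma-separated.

Occurrence 1 (position 1): no conditioning environment matches → elsewhere allophone [k].
Occurrence 2 (position 6): before a front vowel → [c].
Occurrence 3 (position 11): no conditioning environment matches → elsewhere allophone [k].
Occurrence 4 (position 12): before a front vowel → [c].

[k], [c], [k], [c]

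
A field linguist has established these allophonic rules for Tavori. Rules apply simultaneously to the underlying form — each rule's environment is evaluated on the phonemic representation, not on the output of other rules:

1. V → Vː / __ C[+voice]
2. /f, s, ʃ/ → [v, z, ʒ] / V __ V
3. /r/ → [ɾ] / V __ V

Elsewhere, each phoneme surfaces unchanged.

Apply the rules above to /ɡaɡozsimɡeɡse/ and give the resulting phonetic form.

/ɡ/ (word-initial) is unaffected → [ɡ].
Rule 1 applies to /a/ (between /ɡ/ and /ɡ/: before a voiced consonant) → [aː].
/ɡ/ — not in any rule's target class → [ɡ].
/o/ (between /ɡ/ and /z/) occurs before a voiced consonant → [oː] by rule 1.
/z/ — not in any rule's target class → [z].
/s/ (between /z/ and /i/): rule 2 targets it, but not between two vowels → unchanged [s].
Rule 1 applies to /i/ (between /s/ and /m/: before a voiced consonant) → [iː].
/m/ (between /i/ and /ɡ/): no rule targets it → [m].
/ɡ/ (between /m/ and /e/) is unaffected → [ɡ].
/e/ (between /ɡ/ and /ɡ/) occurs before a voiced consonant → [eː] by rule 1.
/ɡ/ — not in any rule's target class → [ɡ].
/s/ (between /ɡ/ and /e/): rule 2 targets it, but not between two vowels → unchanged [s].
/e/ (word-final) fails the environment for rule 1, so it stays [e].

[ɡaːɡoːzsiːmɡeːɡse]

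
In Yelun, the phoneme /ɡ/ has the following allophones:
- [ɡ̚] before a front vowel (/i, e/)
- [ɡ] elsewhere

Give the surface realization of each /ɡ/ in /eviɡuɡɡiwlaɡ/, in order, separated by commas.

Occurrence 1 (position 4): no conditioning environment matches → elsewhere allophone [ɡ].
Occurrence 2 (position 6): no conditioning environment matches → elsewhere allophone [ɡ].
Occurrence 3 (position 7): before a front vowel (/i, e/) → [ɡ̚].
Occurrence 4 (position 12): no conditioning environment matches → elsewhere allophone [ɡ].

[ɡ], [ɡ], [ɡ̚], [ɡ]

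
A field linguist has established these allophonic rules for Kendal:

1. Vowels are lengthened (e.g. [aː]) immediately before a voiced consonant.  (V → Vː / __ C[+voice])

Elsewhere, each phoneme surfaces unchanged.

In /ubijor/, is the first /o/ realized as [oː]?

/o/ meets the environment for rule 1 (before a voiced consonant) → [oː].
The actual realization is [oː], which matches [oː].

Yes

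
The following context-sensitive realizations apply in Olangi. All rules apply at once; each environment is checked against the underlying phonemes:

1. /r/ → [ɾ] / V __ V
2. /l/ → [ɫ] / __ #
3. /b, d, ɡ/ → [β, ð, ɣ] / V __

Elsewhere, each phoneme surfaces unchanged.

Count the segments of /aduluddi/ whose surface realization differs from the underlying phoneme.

Segments that undergo a rule: /d/ → [ð] (rule 3); /d/ → [ð] (rule 3).
All other segments surface unchanged.

2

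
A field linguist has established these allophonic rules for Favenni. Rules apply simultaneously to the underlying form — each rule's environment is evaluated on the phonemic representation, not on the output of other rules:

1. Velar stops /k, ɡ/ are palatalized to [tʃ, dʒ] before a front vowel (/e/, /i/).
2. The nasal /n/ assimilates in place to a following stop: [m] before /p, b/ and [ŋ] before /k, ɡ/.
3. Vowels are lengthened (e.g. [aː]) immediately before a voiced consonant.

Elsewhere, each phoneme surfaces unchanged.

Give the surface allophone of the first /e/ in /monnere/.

[eː]

/e/ — between /n/ and /r/, before a voiced consonant — surfaces as [eː] (rule 3).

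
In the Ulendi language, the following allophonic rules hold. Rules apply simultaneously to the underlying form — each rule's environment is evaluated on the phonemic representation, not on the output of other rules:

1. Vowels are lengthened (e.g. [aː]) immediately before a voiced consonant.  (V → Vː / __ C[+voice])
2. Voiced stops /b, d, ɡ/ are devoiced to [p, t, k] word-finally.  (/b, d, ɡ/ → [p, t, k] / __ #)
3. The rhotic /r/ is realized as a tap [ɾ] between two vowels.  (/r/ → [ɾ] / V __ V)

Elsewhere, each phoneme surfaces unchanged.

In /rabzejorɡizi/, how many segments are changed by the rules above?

4

Segments that undergo a rule: /a/ → [aː] (rule 1); /e/ → [eː] (rule 1); /o/ → [oː] (rule 1); /i/ → [iː] (rule 1).
All other segments surface unchanged.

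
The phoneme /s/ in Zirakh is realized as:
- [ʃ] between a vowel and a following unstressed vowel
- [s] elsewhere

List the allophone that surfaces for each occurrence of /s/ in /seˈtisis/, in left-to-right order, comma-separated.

[s], [ʃ], [s]

Occurrence 1 (position 1): no conditioning environment matches → elsewhere allophone [s].
Occurrence 2 (position 5): between a vowel and a following unstressed vowel → [ʃ].
Occurrence 3 (position 7): no conditioning environment matches → elsewhere allophone [s].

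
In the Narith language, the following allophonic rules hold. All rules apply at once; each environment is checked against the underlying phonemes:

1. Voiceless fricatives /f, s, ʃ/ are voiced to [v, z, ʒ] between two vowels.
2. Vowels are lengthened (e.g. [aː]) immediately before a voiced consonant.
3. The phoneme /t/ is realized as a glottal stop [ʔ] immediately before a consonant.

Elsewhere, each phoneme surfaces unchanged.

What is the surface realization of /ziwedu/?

[ziːweːdu]

/z/ (word-initial) is unaffected → [z].
Rule 2 applies to /i/ (between /z/ and /w/: before a voiced consonant) → [iː].
/w/ stays [w].
/e/ (between /w/ and /d/) occurs before a voiced consonant → [eː] by rule 2.
/d/ (between /e/ and /u/) is unaffected → [d].
/u/ (word-final) fails the environment for rule 2, so it stays [u].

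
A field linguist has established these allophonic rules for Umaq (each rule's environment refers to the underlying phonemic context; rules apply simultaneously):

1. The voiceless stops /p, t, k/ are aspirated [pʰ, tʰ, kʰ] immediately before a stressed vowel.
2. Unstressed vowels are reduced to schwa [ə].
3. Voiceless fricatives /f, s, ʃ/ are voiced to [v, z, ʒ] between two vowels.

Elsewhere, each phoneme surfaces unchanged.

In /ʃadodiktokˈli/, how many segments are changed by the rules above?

4

Segments that undergo a rule: /a/ → [ə] (rule 2); /o/ → [ə] (rule 2); /i/ → [ə] (rule 2); /o/ → [ə] (rule 2).
All other segments surface unchanged.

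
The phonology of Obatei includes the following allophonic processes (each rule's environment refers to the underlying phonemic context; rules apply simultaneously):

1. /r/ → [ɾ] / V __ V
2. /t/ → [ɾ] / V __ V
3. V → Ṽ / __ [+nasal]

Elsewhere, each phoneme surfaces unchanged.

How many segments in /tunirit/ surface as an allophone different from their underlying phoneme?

Segments that undergo a rule: /u/ → [ũ] (rule 3); /r/ → [ɾ] (rule 1).
All other segments surface unchanged.

2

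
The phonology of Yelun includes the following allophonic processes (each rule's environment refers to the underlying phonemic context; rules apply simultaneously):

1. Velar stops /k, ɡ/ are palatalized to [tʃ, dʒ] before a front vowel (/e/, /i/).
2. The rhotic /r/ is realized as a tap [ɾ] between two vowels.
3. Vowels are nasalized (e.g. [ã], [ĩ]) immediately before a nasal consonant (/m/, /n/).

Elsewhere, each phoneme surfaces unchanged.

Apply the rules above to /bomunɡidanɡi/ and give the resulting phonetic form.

/b/ (word-initial) is unaffected → [b].
/o/ meets the environment for rule 3 (before a nasal consonant) → [õ].
/m/ (between /o/ and /u/) is unaffected → [m].
/u/ — between /m/ and /n/, before a nasal consonant — surfaces as [ũ] (rule 3).
/n/ (between /u/ and /ɡ/): no rule targets it → [n].
/ɡ/ meets the environment for rule 1 (before a front vowel) → [dʒ].
/i/ — between /ɡ/ and /d/; rule 3 does not apply here → [i].
/d/ (between /i/ and /a/) is unaffected → [d].
/a/ (between /d/ and /n/): before a nasal consonant, so rule 3 applies → [ã].
/n/ (between /a/ and /ɡ/): no rule targets it → [n].
Rule 1 applies to /ɡ/ (between /n/ and /i/: before a front vowel) → [dʒ].
/i/ (word-final): rule 3 targets it, but not before a nasal consonant → unchanged [i].

[bõmũndʒidãndʒi]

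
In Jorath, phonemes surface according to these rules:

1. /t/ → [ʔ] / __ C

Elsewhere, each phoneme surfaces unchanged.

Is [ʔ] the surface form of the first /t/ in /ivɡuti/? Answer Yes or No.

/t/ (between /u/ and /i/) is in the target of rule 1 but the environment (immediately before a consonant) is not met → [t].
The actual realization is [t], not [ʔ].

No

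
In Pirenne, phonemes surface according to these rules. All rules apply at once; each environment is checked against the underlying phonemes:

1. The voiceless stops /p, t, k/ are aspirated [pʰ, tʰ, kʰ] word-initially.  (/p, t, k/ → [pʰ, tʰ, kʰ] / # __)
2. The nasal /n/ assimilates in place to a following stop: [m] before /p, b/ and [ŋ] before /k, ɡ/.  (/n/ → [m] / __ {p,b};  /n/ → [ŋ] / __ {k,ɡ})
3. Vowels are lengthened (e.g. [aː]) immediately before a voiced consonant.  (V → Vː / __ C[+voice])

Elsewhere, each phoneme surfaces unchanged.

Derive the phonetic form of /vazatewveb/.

/v/ stays [v].
/a/ (between /v/ and /z/) occurs before a voiced consonant → [aː] by rule 3.
/z/ stays [z].
/a/ — between /z/ and /t/; rule 3 does not apply here → [a].
/t/ (between /a/ and /e/) is in the target of rule 1 but the environment (word-initially) is not met → [t].
/e/ meets the environment for rule 3 (before a voiced consonant) → [eː].
/w/ (between /e/ and /v/): no rule targets it → [w].
/v/ stays [v].
/e/ (between /v/ and /b/) occurs before a voiced consonant → [eː] by rule 3.
/b/ (word-final) is unaffected → [b].

[vaːzateːwveːb]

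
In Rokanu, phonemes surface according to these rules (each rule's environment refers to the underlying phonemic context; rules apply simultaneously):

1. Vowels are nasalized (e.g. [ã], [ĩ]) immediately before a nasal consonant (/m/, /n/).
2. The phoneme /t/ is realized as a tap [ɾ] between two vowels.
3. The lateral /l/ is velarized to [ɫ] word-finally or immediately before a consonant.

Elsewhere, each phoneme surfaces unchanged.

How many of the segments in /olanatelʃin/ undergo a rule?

4

Segments that undergo a rule: /a/ → [ã] (rule 1); /t/ → [ɾ] (rule 2); /l/ → [ɫ] (rule 3); /i/ → [ĩ] (rule 1).
All other segments surface unchanged.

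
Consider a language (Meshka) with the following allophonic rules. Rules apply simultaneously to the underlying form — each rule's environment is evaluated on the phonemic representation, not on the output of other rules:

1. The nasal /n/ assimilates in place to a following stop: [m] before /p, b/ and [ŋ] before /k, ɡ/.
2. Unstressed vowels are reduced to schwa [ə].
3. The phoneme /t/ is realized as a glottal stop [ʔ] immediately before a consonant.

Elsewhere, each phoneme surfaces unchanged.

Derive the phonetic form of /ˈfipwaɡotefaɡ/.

/i/ (between /f/ and /p/) is in the target of rule 2 but the environment (in an unstressed syllable) is not met → [i].
/a/ meets the environment for rule 2 (in an unstressed syllable) → [ə].
/o/ meets the environment for rule 2 (in an unstressed syllable) → [ə].
/t/ (between /o/ and /e/) fails the environment for rule 3, so it stays [t].
/e/ (between /t/ and /f/) occurs in an unstressed syllable → [ə] by rule 2.
/a/ (between /f/ and /ɡ/): in an unstressed syllable, so rule 2 applies → [ə].

[ˈfipwəɡətəfəɡ]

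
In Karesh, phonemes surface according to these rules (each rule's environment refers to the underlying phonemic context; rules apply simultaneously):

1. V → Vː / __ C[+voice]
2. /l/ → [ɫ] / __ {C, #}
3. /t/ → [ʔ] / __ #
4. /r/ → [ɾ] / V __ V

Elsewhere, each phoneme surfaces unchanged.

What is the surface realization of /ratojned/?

[ratoːjneːd]

/r/ (word-initial) fails the environment for rule 4, so it stays [r].
/a/ (between /r/ and /t/) fails the environment for rule 1, so it stays [a].
/t/ (between /a/ and /o/) is in the target of rule 3 but the environment (word-finally) is not met → [t].
/o/ (between /t/ and /j/) occurs before a voiced consonant → [oː] by rule 1.
/e/ (between /n/ and /d/) occurs before a voiced consonant → [eː] by rule 1.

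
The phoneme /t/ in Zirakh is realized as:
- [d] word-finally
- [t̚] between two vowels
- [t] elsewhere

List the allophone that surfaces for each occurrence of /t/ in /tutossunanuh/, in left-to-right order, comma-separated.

Occurrence 1 (position 1): no conditioning environment matches → elsewhere allophone [t].
Occurrence 2 (position 3): between two vowels → [t̚].

[t], [t̚]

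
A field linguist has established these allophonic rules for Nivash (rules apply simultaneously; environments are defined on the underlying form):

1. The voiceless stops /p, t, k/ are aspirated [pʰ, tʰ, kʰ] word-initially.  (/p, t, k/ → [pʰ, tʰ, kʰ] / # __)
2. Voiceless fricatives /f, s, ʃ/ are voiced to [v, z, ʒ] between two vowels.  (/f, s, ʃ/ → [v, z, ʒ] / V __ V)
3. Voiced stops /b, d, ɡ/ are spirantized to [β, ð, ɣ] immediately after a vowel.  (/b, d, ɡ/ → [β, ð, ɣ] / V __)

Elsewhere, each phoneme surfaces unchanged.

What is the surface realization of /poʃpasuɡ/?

/p/ meets the environment for rule 1 (word-initially) → [pʰ].
/ʃ/ — between /o/ and /p/; rule 2 does not apply here → [ʃ].
/p/ — between /ʃ/ and /a/; rule 1 does not apply here → [p].
Rule 2 applies to /s/ (between /a/ and /u/: between two vowels) → [z].
/ɡ/ — word-final, immediately after a vowel — surfaces as [ɣ] (rule 3).

[pʰoʃpazuɣ]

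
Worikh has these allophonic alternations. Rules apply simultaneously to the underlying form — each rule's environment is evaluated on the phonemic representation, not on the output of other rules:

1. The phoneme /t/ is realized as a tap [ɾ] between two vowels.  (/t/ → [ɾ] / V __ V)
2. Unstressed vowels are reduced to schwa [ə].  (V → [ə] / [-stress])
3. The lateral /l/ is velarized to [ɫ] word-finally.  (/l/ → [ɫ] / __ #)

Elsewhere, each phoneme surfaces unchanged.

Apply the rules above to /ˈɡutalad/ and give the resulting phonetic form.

/u/ (between /ɡ/ and /t/) is in the target of rule 2 but the environment (in an unstressed syllable) is not met → [u].
Rule 1 applies to /t/ (between /u/ and /a/: between two vowels) → [ɾ].
/a/ (between /t/ and /l/): in an unstressed syllable, so rule 2 applies → [ə].
/l/ (between /a/ and /a/) is in the target of rule 3 but the environment (word-finally) is not met → [l].
/a/ meets the environment for rule 2 (in an unstressed syllable) → [ə].

[ˈɡuɾələd]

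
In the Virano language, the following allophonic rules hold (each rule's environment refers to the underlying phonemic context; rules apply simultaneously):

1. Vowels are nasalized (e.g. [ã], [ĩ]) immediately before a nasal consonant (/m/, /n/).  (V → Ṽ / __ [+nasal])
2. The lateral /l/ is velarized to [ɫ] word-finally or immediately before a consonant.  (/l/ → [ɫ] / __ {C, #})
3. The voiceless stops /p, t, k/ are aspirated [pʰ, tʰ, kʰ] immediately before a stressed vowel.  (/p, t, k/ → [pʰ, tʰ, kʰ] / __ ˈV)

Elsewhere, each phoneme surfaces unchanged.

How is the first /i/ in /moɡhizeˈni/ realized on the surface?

[i]

/i/ (between /h/ and /z/): rule 1 targets it, but not before a nasal consonant → unchanged [i].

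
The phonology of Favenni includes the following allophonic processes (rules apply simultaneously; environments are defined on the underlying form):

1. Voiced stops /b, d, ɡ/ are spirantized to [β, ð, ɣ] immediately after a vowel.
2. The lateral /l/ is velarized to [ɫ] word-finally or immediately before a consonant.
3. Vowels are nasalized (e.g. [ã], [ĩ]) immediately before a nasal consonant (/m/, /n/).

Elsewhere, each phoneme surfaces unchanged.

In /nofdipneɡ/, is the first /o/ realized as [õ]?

/o/ (between /n/ and /f/) fails the environment for rule 3, so it stays [o].
The actual realization is [o], not [õ].

No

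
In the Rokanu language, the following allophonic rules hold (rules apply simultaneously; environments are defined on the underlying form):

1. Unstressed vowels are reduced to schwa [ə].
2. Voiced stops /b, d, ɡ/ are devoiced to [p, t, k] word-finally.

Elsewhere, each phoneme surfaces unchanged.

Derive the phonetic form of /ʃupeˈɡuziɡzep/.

/ʃ/ stays [ʃ].
Rule 1 applies to /u/ (between /ʃ/ and /p/: in an unstressed syllable) → [ə].
/p/ (between /u/ and /e/): no rule targets it → [p].
Rule 1 applies to /e/ (between /p/ and /ɡ/: in an unstressed syllable) → [ə].
/ɡ/ (between /e/ and /u/): rule 2 targets it, but not word-finally → unchanged [ɡ].
/u/ (between /ɡ/ and /z/) fails the environment for rule 1, so it stays [u].
/z/ — not in any rule's target class → [z].
/i/ meets the environment for rule 1 (in an unstressed syllable) → [ə].
/ɡ/ (between /i/ and /z/) is in the target of rule 2 but the environment (word-finally) is not met → [ɡ].
/z/ (between /ɡ/ and /e/) is unaffected → [z].
Rule 1 applies to /e/ (between /z/ and /p/: in an unstressed syllable) → [ə].
/p/ (word-final): no rule targets it → [p].

[ʃəpəˈɡuzəɡzəp]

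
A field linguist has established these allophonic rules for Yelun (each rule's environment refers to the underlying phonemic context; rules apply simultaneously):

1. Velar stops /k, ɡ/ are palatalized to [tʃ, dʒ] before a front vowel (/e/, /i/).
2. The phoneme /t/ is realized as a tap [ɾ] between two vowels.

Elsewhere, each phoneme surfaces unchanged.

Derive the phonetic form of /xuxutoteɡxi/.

[xuxuɾoɾeɡxi]

/t/ meets the environment for rule 2 (between two vowels) → [ɾ].
/t/ (between /o/ and /e/): between two vowels, so rule 2 applies → [ɾ].
/ɡ/ (between /e/ and /x/) fails the environment for rule 1, so it stays [ɡ].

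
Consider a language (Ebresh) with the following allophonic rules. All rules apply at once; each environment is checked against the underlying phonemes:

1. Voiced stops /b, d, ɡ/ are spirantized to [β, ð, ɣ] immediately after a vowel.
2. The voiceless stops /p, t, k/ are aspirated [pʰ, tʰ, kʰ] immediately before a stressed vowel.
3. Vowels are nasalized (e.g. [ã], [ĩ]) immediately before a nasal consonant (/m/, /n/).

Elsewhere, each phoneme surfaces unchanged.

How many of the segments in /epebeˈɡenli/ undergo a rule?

Segments that undergo a rule: /b/ → [β] (rule 1); /ɡ/ → [ɣ] (rule 1); /e/ → [ẽ] (rule 3).
All other segments surface unchanged.

3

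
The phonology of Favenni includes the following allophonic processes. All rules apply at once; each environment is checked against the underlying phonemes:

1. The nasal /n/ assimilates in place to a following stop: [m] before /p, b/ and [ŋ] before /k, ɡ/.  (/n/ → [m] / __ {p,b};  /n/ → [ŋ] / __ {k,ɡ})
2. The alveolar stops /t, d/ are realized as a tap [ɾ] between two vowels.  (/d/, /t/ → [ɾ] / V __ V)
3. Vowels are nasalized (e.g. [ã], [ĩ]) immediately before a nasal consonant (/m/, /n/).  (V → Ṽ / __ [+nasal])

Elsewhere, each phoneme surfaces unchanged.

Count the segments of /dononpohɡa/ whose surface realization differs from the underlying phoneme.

Segments that undergo a rule: /o/ → [õ] (rule 3); /o/ → [õ] (rule 3); /n/ → [m] (rule 1).
All other segments surface unchanged.

3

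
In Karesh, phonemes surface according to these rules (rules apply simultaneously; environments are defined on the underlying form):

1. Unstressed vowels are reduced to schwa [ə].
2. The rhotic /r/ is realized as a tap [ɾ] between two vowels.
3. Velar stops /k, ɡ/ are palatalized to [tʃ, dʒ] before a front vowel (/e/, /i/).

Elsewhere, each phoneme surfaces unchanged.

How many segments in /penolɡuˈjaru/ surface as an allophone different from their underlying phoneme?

5

Segments that undergo a rule: /e/ → [ə] (rule 1); /o/ → [ə] (rule 1); /u/ → [ə] (rule 1); /r/ → [ɾ] (rule 2); /u/ → [ə] (rule 1).
All other segments surface unchanged.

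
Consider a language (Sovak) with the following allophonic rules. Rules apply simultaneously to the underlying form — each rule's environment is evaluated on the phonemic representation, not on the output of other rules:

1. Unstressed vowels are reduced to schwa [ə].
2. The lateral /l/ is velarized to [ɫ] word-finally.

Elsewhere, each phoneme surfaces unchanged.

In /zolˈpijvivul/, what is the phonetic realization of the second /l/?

[ɫ]

/l/ meets the environment for rule 2 (word-finally) → [ɫ].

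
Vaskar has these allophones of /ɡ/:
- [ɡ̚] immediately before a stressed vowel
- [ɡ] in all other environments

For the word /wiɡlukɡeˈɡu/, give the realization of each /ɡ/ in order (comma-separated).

Occurrence 1 (position 3): no conditioning environment matches → elsewhere allophone [ɡ].
Occurrence 2 (position 7): no conditioning environment matches → elsewhere allophone [ɡ].
Occurrence 3 (position 9): immediately before a stressed vowel → [ɡ̚].

[ɡ], [ɡ], [ɡ̚]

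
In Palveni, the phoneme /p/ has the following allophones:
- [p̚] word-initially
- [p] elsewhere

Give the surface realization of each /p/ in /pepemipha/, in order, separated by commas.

Occurrence 1 (position 1): word-initially → [p̚].
Occurrence 2 (position 3): no conditioning environment matches → elsewhere allophone [p].
Occurrence 3 (position 7): no conditioning environment matches → elsewhere allophone [p].

[p̚], [p], [p]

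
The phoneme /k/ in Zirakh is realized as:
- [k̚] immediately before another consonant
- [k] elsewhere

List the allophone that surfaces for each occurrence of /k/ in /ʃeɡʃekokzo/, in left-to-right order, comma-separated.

Occurrence 1 (position 6): no conditioning environment matches → elsewhere allophone [k].
Occurrence 2 (position 8): immediately before another consonant → [k̚].

[k], [k̚]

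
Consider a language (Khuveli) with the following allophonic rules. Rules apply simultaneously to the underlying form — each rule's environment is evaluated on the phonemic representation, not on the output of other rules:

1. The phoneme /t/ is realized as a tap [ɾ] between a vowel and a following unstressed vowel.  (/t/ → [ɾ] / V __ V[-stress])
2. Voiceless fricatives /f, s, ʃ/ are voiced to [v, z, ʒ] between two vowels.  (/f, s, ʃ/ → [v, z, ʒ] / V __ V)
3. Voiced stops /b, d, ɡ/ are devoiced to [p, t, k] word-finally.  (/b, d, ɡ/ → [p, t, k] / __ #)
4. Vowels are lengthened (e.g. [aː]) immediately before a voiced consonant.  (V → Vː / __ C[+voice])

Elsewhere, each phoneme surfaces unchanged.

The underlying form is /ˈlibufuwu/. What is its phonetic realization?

/l/ (word-initial) is unaffected → [l].
Rule 4 applies to /i/ (between /l/ and /b/: before a voiced consonant) → [iː].
/b/ (between /i/ and /u/): rule 3 targets it, but not word-finally → unchanged [b].
/u/ — between /b/ and /f/; rule 4 does not apply here → [u].
/f/ meets the environment for rule 2 (between two vowels) → [v].
Rule 4 applies to /u/ (between /f/ and /w/: before a voiced consonant) → [uː].
/w/ stays [w].
/u/ — word-final; rule 4 does not apply here → [u].

[ˈliːbuvuːwu]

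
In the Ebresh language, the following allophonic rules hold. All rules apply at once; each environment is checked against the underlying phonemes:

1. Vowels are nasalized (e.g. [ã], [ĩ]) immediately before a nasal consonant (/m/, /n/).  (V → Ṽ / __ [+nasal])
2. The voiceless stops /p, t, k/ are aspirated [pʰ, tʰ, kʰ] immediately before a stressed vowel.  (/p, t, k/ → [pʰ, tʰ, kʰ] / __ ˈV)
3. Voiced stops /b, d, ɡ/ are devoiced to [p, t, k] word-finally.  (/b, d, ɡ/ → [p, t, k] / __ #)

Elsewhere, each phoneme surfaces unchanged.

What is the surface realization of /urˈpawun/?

/u/ (word-initial) fails the environment for rule 1, so it stays [u].
/r/ (between /u/ and /p/) is unaffected → [r].
/p/ meets the environment for rule 2 (immediately before a stressed vowel) → [pʰ].
/a/ (between /p/ and /w/) fails the environment for rule 1, so it stays [a].
/w/ (between /a/ and /u/) is unaffected → [w].
Rule 1 applies to /u/ (between /w/ and /n/: before a nasal consonant) → [ũ].
/n/ stays [n].

[urˈpʰawũn]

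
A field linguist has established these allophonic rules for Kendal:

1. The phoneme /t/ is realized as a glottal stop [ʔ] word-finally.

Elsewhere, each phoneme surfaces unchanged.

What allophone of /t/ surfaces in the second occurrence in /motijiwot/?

[ʔ]

/t/ (word-final) occurs word-finally → [ʔ] by rule 1.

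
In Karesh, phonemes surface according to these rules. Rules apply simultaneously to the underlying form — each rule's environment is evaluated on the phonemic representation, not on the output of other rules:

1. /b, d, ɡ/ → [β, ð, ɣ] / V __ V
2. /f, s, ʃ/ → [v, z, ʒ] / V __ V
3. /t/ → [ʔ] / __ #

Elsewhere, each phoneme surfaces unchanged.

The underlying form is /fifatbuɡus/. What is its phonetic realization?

/f/ (word-initial): rule 2 targets it, but not between two vowels → unchanged [f].
/i/ (between /f/ and /f/) is unaffected → [i].
/f/ meets the environment for rule 2 (between two vowels) → [v].
/a/ stays [a].
/t/ (between /a/ and /b/) is in the target of rule 3 but the environment (word-finally) is not met → [t].
/b/ (between /t/ and /u/) fails the environment for rule 1, so it stays [b].
/u/ (between /b/ and /ɡ/): no rule targets it → [u].
/ɡ/ (between /u/ and /u/) occurs between two vowels → [ɣ] by rule 1.
/u/ stays [u].
/s/ (word-final) fails the environment for rule 2, so it stays [s].

[fivatbuɣus]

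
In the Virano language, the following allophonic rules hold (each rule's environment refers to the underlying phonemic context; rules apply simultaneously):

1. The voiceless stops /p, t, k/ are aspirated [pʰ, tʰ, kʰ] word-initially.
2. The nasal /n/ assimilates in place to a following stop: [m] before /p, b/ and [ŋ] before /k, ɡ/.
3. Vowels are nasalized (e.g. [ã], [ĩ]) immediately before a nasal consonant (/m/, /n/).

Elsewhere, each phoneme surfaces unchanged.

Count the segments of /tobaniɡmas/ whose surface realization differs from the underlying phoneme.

2

Segments that undergo a rule: /t/ → [tʰ] (rule 1); /a/ → [ã] (rule 3).
All other segments surface unchanged.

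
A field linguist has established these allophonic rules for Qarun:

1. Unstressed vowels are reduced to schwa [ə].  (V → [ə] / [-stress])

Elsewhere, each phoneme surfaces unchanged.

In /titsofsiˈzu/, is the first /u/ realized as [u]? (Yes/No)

/u/ (word-final) is in the target of rule 1 but the environment (in an unstressed syllable) is not met → [u].
The actual realization is [u], which matches [u].

Yes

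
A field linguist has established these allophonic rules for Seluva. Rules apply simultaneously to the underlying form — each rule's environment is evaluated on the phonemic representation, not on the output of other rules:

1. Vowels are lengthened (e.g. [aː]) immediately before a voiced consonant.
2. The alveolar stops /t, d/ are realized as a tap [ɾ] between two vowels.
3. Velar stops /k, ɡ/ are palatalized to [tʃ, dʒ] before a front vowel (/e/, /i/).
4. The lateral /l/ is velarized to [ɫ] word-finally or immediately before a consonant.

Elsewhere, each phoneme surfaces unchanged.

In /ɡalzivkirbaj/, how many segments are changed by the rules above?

Segments that undergo a rule: /a/ → [aː] (rule 1); /l/ → [ɫ] (rule 4); /i/ → [iː] (rule 1); /k/ → [tʃ] (rule 3); /i/ → [iː] (rule 1); /a/ → [aː] (rule 1).
All other segments surface unchanged.

6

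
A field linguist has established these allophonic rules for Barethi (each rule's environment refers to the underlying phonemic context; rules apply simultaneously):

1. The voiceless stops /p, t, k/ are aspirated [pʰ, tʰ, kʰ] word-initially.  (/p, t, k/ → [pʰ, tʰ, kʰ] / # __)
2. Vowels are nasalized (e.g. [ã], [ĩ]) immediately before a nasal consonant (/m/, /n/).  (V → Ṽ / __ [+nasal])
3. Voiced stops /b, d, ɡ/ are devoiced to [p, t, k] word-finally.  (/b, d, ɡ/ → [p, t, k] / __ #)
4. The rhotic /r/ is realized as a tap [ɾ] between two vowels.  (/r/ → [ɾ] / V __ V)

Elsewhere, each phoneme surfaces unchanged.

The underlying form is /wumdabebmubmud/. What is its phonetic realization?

[wũmdabebmubmut]

/w/ stays [w].
/u/ (between /w/ and /m/): before a nasal consonant, so rule 2 applies → [ũ].
/m/ — not in any rule's target class → [m].
/d/ (between /m/ and /a/) fails the environment for rule 3, so it stays [d].
/a/ — between /d/ and /b/; rule 2 does not apply here → [a].
/b/ (between /a/ and /e/) is in the target of rule 3 but the environment (word-finally) is not met → [b].
/e/ (between /b/ and /b/) is in the target of rule 2 but the environment (before a nasal consonant) is not met → [e].
/b/ (between /e/ and /m/) fails the environment for rule 3, so it stays [b].
/m/ (between /b/ and /u/): no rule targets it → [m].
/u/ — between /m/ and /b/; rule 2 does not apply here → [u].
/b/ — between /u/ and /m/; rule 3 does not apply here → [b].
/m/ (between /b/ and /u/) is unaffected → [m].
/u/ — between /m/ and /d/; rule 2 does not apply here → [u].
/d/ — word-final, word-finally — surfaces as [t] (rule 3).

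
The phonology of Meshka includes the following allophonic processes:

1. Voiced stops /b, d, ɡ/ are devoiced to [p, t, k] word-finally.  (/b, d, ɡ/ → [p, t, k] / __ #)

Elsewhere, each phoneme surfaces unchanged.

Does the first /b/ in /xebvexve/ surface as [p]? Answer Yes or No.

No

/b/ (between /e/ and /v/) is in the target of rule 1 but the environment (word-finally) is not met → [b].
The actual realization is [b], not [p].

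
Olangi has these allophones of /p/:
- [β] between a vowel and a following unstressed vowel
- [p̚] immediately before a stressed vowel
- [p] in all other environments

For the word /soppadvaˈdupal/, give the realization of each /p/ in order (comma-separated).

[p], [p], [β]

Occurrence 1 (position 3): no conditioning environment matches → elsewhere allophone [p].
Occurrence 2 (position 4): no conditioning environment matches → elsewhere allophone [p].
Occurrence 3 (position 11): between a vowel and a following unstressed vowel → [β].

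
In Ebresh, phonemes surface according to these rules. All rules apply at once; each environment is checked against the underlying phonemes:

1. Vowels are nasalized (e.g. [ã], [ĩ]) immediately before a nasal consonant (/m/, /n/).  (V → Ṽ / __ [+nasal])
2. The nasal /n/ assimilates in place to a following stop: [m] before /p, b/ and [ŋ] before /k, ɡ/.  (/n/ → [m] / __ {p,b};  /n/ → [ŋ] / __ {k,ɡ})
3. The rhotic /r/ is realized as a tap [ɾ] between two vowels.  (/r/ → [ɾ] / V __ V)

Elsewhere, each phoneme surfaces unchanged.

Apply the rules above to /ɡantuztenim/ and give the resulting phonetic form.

[ɡãntuztẽnĩm]

/ɡ/ — not in any rule's target class → [ɡ].
/a/ (between /ɡ/ and /n/) occurs before a nasal consonant → [ã] by rule 1.
/n/ (between /a/ and /t/) is in the target of rule 2 but the environment (before a labial or velar stop) is not met → [n].
/t/ (between /n/ and /u/): no rule targets it → [t].
/u/ (between /t/ and /z/): rule 1 targets it, but not before a nasal consonant → unchanged [u].
/z/ — not in any rule's target class → [z].
/t/ — not in any rule's target class → [t].
/e/ (between /t/ and /n/): before a nasal consonant, so rule 1 applies → [ẽ].
/n/ (between /e/ and /i/): rule 2 targets it, but not before a labial or velar stop → unchanged [n].
/i/ (between /n/ and /m/) occurs before a nasal consonant → [ĩ] by rule 1.
/m/ (word-final): no rule targets it → [m].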